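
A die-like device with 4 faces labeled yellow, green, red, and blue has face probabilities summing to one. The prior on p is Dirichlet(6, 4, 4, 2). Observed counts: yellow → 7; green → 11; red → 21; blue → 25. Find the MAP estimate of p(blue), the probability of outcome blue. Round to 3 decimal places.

The posterior is Dirichlet(αᵢ + nᵢ) = Dirichlet(13, 15, 25, 27).
For a Dirichlet(a₁,…,a_K) with all aᵢ > 1, the mode has j-th component (aⱼ − 1)/(Σaᵢ − K).
Here Σaᵢ = 80 and K = 4, so p(blue) = (27 − 1)/(80 − 4) = 26/76 ≈ 0.342.

MAP estimate of p(blue) = 0.342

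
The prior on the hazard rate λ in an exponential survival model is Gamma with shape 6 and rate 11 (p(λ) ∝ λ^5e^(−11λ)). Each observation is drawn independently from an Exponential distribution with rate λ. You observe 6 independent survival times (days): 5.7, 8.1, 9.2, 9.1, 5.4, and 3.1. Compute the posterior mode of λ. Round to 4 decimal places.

The Exponential(rate=λ) likelihood is ∝ λ^n e^(−λΣtᵢ). Here n = 6 and Σtᵢ = 5.7 + 8.1 + 9.2 + 9.1 + 5.4 + 3.1 = 40.6.
Posterior ∝ λ^5e^(−11λ) · λ^6e^(−40.6λ) = λ^11e^(−51.6λ), i.e. Gamma(12, 51.6).
Mode = (a−1)/b = 11/51.6 ≈ 0.2132.

λ̂_MAP = 0.2132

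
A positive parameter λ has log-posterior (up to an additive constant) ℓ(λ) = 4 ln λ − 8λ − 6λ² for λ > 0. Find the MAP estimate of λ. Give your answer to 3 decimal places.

λ̂_MAP = 0.333

ℓ'(λ) = 4/λ − 8 − 12λ. Setting this to zero and multiplying by λ: 12λ² + 8λ − 4 = 0.
λ = (−8 + √(8² + 4·12·4)) / (2·12) = (−8 + √256) / 24 = (−8 + 16)/24 = 1/3.
ℓ''(λ) = −4/λ² − 12 < 0, confirming a maximum.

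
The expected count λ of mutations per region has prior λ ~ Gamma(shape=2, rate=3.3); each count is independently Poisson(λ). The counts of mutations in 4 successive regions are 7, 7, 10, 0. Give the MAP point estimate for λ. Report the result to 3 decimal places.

λ̂_MAP = 3.425

Σxᵢ = 7+7+10+0 = 24, with n = 4.
Posterior ∝ λe^(−3.3λ) · λ^24e^(−4λ) = λ^25e^(−7.3λ), i.e. Gamma(shape=26, rate=7.3).
The mode of a Gamma(a, b) with a ≥ 1 (shape–rate) is (a−1)/b = 25/7.3 ≈ 3.425.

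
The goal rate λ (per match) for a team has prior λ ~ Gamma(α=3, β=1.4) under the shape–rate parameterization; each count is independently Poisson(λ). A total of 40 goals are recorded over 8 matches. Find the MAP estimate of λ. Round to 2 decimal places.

λ̂_MAP = 4.47

Σxᵢ = 40, n = 8.
Posterior ∝ λ^2e^(−1.4λ) · λ^40e^(−8λ) = λ^42e^(−9.4λ), i.e. Gamma(shape=43, rate=9.4).
The mode of a Gamma(a, b) with a ≥ 1 (shape–rate) is (a−1)/b = 42/9.4 ≈ 4.47.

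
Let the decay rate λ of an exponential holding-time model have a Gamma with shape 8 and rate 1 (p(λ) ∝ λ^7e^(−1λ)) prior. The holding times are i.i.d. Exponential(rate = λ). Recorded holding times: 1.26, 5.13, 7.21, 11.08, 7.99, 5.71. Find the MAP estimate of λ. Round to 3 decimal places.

λ̂_MAP = 0.330

The Exponential(rate=λ) likelihood is ∝ λ^n e^(−λΣtᵢ). Here n = 6 and Σtᵢ = 1.26 + 5.13 + 7.21 + 11.08 + 7.99 + 5.71 = 38.38.
Posterior ∝ λ^7e^(−1λ) · λ^6e^(−38.38λ) = λ^13e^(−39.38λ), i.e. Gamma(14, 39.38).
Mode = (a−1)/b = 13/39.38 ≈ 0.330.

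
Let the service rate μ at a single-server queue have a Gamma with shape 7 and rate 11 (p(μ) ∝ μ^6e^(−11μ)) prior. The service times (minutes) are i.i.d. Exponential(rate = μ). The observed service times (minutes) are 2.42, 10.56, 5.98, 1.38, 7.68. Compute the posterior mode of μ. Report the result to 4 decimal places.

The Exponential(rate=μ) likelihood is ∝ μ^n e^(−μΣtᵢ). Here n = 5 and Σtᵢ = 2.42 + 10.56 + 5.98 + 1.38 + 7.68 = 28.02.
Posterior ∝ μ^6e^(−11μ) · μ^5e^(−28.02μ) = μ^11e^(−39.02μ), i.e. Gamma(12, 39.02).
Mode = (a−1)/b = 11/39.02 ≈ 0.2819.

μ̂_MAP = 0.2819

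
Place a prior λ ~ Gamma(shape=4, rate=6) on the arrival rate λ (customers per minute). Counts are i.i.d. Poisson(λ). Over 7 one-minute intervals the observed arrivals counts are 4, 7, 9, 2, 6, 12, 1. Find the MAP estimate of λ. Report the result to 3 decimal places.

λ̂_MAP = 3.385

Σxᵢ = 4+7+9+2+6+12+1 = 41, with n = 7.
Posterior ∝ λ^3e^(−6λ) · λ^41e^(−7λ) = λ^44e^(−13λ), i.e. Gamma(shape=45, rate=13).
The mode of a Gamma(a, b) with a ≥ 1 (shape–rate) is (a−1)/b = 44/13 ≈ 3.385.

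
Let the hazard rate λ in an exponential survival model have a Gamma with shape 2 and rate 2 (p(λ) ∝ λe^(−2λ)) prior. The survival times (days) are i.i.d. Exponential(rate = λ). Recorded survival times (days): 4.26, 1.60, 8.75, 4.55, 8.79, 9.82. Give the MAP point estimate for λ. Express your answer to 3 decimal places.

λ̂_MAP = 0.176

The Exponential(rate=λ) likelihood is ∝ λ^n e^(−λΣtᵢ). Here n = 6 and Σtᵢ = 4.26 + 1.60 + 8.75 + 4.55 + 8.79 + 9.82 = 37.77.
Posterior ∝ λe^(−2λ) · λ^6e^(−37.77λ) = λ^7e^(−39.77λ), i.e. Gamma(8, 39.77).
Mode = (a−1)/b = 7/39.77 ≈ 0.176.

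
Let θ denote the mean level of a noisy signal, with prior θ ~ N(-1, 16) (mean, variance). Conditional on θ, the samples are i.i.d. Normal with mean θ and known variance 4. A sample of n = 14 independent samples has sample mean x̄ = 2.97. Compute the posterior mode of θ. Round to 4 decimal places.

n = 14, x̄ = 2.97.
For a Normal prior and Normal likelihood with known variance, the posterior is Normal; its mode equals its mean, the precision-weighted average.
Prior precision 1/σ₀² = 1/16 = 0.0625; data precision n/σ² = 14/4 = 3.5.
θ̂ = (0.0625·(-1) + 3.5·2.97) / (0.0625 + 3.5) = 10.3325/3.5625 = 4133/1425 ≈ 2.9004.

θ̂_MAP = 2.9004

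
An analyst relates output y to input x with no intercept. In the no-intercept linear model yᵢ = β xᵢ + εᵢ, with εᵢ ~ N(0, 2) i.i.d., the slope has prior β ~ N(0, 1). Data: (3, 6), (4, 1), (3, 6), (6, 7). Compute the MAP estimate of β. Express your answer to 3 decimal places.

log p(β | y) = −Σ(yᵢ − βxᵢ)²/(2·2) − β²/(2·1) + const.
Setting the derivative to zero: Σxᵢ(yᵢ − βxᵢ)/2 − β/1 = 0, so β = Σxᵢyᵢ / (Σxᵢ² + σ²/τ²).
Σxᵢyᵢ = 3·6 + 4·1 + 3·6 + 6·7 = 82; Σxᵢ² = 70; σ²/τ² = 2.
β̂_MAP = 82 / (70 + 2) = 82/72 ≈ 1.139.

β̂_MAP = 1.139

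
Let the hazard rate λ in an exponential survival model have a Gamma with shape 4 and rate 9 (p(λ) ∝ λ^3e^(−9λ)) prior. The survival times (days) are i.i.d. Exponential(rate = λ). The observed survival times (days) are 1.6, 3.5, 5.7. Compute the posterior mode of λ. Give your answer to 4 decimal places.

λ̂_MAP = 0.3030

The Exponential(rate=λ) likelihood is ∝ λ^n e^(−λΣtᵢ). Here n = 3 and Σtᵢ = 1.6 + 3.5 + 5.7 = 10.8.
Posterior ∝ λ^3e^(−9λ) · λ^3e^(−10.8λ) = λ^6e^(−19.8λ), i.e. Gamma(7, 19.8).
Mode = (a−1)/b = 6/19.8 ≈ 0.3030.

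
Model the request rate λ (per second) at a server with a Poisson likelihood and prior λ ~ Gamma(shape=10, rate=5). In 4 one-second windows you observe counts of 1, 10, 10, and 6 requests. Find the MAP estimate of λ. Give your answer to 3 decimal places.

Σxᵢ = 1+10+10+6 = 27, with n = 4.
Posterior ∝ λ^9e^(−5λ) · λ^27e^(−4λ) = λ^36e^(−9λ), i.e. Gamma(shape=37, rate=9).
The mode of a Gamma(a, b) with a ≥ 1 (shape–rate) is (a−1)/b = 36/9 ≈ 4.000.

λ̂_MAP = 4.000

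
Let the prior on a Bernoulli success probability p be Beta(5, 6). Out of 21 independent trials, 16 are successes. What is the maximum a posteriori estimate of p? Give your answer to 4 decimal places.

Prior: Beta(5, 6).
Data: 16 successes in 21 trials. The binomial likelihood contributes p^16(1−p)^5, so the posterior is Beta(5+16, 6+5) = Beta(21, 11).
For Beta(a, b) with a, b > 1 the mode is (a−1)/(a+b−2) = 20/30 ≈ 0.6667.

p̂_MAP = 0.6667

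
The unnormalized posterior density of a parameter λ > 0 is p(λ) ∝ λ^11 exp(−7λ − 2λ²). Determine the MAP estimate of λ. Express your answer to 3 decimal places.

ℓ'(λ) = 11/λ − 7 − 4λ. Setting this to zero and multiplying by λ: 4λ² + 7λ − 11 = 0.
λ = (−7 + √(7² + 4·4·11)) / (2·4) = (−7 + √225) / 8 = (−7 + 15)/8 = 1.
ℓ''(λ) = −11/λ² − 4 < 0, confirming a maximum.

λ̂_MAP = 1.000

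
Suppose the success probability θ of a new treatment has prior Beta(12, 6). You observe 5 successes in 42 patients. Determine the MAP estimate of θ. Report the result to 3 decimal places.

θ̂_MAP = 0.276

Prior: Beta(12, 6).
Data: 5 successes in 42 trials. The binomial likelihood contributes θ^5(1−θ)^37, so the posterior is Beta(12+5, 6+37) = Beta(17, 43).
For Beta(a, b) with a, b > 1 the mode is (a−1)/(a+b−2) = 16/58 ≈ 0.276.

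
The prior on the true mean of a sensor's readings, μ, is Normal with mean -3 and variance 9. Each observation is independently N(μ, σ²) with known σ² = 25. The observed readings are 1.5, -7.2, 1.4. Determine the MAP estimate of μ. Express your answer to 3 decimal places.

n = 3; x̄ = (1.5 + (-7.2) + 1.4)/3 = -4.3/3 = -43/30 ≈ -1.4333.
For a Normal prior and Normal likelihood with known variance, the posterior is Normal; its mode equals its mean, the precision-weighted average.
Prior precision 1/σ₀² = 1/9; data precision n/σ² = 3/25 = 0.12.
μ̂ = ((1/9)·(-3) + 0.12·(-43/30)) / (1/9 + 0.12) = (-379/750)/(52/225) = -1137/520 ≈ -2.187.

μ̂_MAP = -2.187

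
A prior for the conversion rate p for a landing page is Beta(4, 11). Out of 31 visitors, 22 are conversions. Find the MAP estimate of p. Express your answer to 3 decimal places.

Prior: Beta(4, 11).
Data: 22 successes in 31 trials. The binomial likelihood contributes p^22(1−p)^9, so the posterior is Beta(4+22, 11+9) = Beta(26, 20).
For Beta(a, b) with a, b > 1 the mode is (a−1)/(a+b−2) = 25/44 ≈ 0.568.

p̂_MAP = 0.568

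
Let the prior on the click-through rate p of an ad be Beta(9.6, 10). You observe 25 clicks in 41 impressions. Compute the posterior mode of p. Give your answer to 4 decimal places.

Prior: Beta(9.6, 10).
Data: 25 successes in 41 trials. The binomial likelihood contributes p^25(1−p)^16, so the posterior is Beta(9.6+25, 10+16) = Beta(34.6, 26).
For Beta(a, b) with a, b > 1 the mode is (a−1)/(a+b−2) = 33.6/58.6 ≈ 0.5734.

p̂_MAP = 0.5734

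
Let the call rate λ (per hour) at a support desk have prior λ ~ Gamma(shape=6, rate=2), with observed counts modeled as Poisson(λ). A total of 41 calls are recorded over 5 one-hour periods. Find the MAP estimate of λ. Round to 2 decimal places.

Σxᵢ = 41, n = 5.
Posterior ∝ λ^5e^(−2λ) · λ^41e^(−5λ) = λ^46e^(−7λ), i.e. Gamma(shape=47, rate=7).
The mode of a Gamma(a, b) with a ≥ 1 (shape–rate) is (a−1)/b = 46/7 ≈ 6.57.

λ̂_MAP = 6.57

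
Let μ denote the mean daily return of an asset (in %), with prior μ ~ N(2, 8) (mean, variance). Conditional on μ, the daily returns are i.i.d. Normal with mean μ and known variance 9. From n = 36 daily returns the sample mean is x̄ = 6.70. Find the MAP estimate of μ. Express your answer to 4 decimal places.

μ̂_MAP = 6.5576

n = 36, x̄ = 6.70.
For a Normal prior and Normal likelihood with known variance, the posterior is Normal; its mode equals its mean, the precision-weighted average.
Prior precision 1/σ₀² = 1/8 = 0.125; data precision n/σ² = 36/9 = 4.
μ̂ = (0.125·2 + 4·6.7) / (0.125 + 4) = 27.05/4.125 = 1082/165 ≈ 6.5576.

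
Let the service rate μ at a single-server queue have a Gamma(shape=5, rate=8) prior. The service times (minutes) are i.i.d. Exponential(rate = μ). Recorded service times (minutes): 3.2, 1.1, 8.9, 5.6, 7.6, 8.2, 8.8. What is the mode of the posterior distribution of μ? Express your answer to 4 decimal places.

The Exponential(rate=μ) likelihood is ∝ μ^n e^(−μΣtᵢ). Here n = 7 and Σtᵢ = 3.2 + 1.1 + 8.9 + 5.6 + 7.6 + 8.2 + 8.8 = 43.4.
Posterior ∝ μ^4e^(−8μ) · μ^7e^(−43.4μ) = μ^11e^(−51.4μ), i.e. Gamma(12, 51.4).
Mode = (a−1)/b = 11/51.4 ≈ 0.2140.

μ̂_MAP = 0.2140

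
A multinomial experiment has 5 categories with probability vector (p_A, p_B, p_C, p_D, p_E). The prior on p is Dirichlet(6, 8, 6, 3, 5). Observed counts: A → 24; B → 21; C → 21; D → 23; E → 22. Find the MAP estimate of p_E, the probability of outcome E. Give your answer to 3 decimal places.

MAP estimate of p_E = 0.194

The posterior is Dirichlet(αᵢ + nᵢ) = Dirichlet(30, 29, 27, 26, 27).
For a Dirichlet(a₁,…,a_K) with all aᵢ > 1, the mode has j-th component (aⱼ − 1)/(Σaᵢ − K).
Here Σaᵢ = 139 and K = 5, so p_E = (27 − 1)/(139 − 5) = 26/134 ≈ 0.194.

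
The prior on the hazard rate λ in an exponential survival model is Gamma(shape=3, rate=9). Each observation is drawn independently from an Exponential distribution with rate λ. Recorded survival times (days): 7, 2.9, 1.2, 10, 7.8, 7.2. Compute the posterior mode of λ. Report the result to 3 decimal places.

λ̂_MAP = 0.177

The Exponential(rate=λ) likelihood is ∝ λ^n e^(−λΣtᵢ). Here n = 6 and Σtᵢ = 7 + 2.9 + 1.2 + 10 + 7.8 + 7.2 = 36.1.
Posterior ∝ λ^2e^(−9λ) · λ^6e^(−36.1λ) = λ^8e^(−45.1λ), i.e. Gamma(9, 45.1).
Mode = (a−1)/b = 8/45.1 ≈ 0.177.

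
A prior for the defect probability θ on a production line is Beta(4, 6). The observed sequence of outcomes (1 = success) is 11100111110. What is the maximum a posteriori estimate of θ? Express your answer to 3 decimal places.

θ̂_MAP = 0.579

Prior: Beta(4, 6).
Data: 8 successes in 11 trials (from the sequence). The binomial likelihood contributes θ^8(1−θ)^3, so the posterior is Beta(4+8, 6+3) = Beta(12, 9).
For Beta(a, b) with a, b > 1 the mode is (a−1)/(a+b−2) = 11/19 ≈ 0.579.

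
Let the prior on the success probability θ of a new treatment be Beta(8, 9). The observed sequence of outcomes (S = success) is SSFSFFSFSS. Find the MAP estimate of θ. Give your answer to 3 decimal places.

Prior: Beta(8, 9).
Data: 6 successes in 10 trials (from the sequence). The binomial likelihood contributes θ^6(1−θ)^4, so the posterior is Beta(8+6, 9+4) = Beta(14, 13).
For Beta(a, b) with a, b > 1 the mode is (a−1)/(a+b−2) = 13/25 ≈ 0.520.

θ̂_MAP = 0.520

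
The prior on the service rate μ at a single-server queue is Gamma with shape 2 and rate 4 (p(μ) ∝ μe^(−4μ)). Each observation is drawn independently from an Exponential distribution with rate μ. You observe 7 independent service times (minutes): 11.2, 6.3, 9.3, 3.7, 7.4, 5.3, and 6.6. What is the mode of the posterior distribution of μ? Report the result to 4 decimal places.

μ̂_MAP = 0.1487

The Exponential(rate=μ) likelihood is ∝ μ^n e^(−μΣtᵢ). Here n = 7 and Σtᵢ = 11.2 + 6.3 + 9.3 + 3.7 + 7.4 + 5.3 + 6.6 = 49.8.
Posterior ∝ μe^(−4μ) · μ^7e^(−49.8μ) = μ^8e^(−53.8μ), i.e. Gamma(9, 53.8).
Mode = (a−1)/b = 8/53.8 ≈ 0.1487.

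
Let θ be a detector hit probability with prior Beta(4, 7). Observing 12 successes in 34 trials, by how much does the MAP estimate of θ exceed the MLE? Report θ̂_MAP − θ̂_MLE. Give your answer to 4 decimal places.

MAP − MLE = -0.0041

Posterior is Beta(16, 29); MAP = (16−1)/(45−2) = 15/43 ≈ 0.34884.
MLE ignores the prior: θ̂_MLE = k/n = 12/34 ≈ 0.35294.
Difference = 15/43 − 12/34 = -3/731 ≈ -0.0041.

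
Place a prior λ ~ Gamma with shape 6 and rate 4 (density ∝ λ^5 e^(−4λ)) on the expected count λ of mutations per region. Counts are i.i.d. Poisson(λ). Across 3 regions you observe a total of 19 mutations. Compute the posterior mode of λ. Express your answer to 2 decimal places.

Σxᵢ = 19, n = 3.
Posterior ∝ λ^5e^(−4λ) · λ^19e^(−3λ) = λ^24e^(−7λ), i.e. Gamma(shape=25, rate=7).
The mode of a Gamma(a, b) with a ≥ 1 (shape–rate) is (a−1)/b = 24/7 ≈ 3.43.

λ̂_MAP = 3.43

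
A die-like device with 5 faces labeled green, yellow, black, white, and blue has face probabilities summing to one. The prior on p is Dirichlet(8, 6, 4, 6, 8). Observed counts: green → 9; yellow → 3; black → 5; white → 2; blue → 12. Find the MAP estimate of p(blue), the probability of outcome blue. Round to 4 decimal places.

The posterior is Dirichlet(αᵢ + nᵢ) = Dirichlet(17, 9, 9, 8, 20).
For a Dirichlet(a₁,…,a_K) with all aᵢ > 1, the mode has j-th component (aⱼ − 1)/(Σaᵢ − K).
Here Σaᵢ = 63 and K = 5, so p(blue) = (20 − 1)/(63 − 5) = 19/58 ≈ 0.3276.

MAP estimate of p(blue) = 0.3276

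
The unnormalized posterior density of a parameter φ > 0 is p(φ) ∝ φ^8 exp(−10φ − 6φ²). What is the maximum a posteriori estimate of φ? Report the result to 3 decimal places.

ℓ'(φ) = 8/φ − 10 − 12φ. Setting this to zero and multiplying by φ: 12φ² + 10φ − 8 = 0.
φ = (−10 + √(10² + 4·12·8)) / (2·12) = (−10 + √484) / 24 = (−10 + 22)/24 = 1/2.
ℓ''(φ) = −8/φ² − 12 < 0, confirming a maximum.

φ̂_MAP = 0.500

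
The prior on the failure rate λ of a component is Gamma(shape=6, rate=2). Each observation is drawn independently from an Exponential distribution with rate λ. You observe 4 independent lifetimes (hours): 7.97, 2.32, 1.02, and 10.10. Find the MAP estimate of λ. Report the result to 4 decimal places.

λ̂_MAP = 0.3845

The Exponential(rate=λ) likelihood is ∝ λ^n e^(−λΣtᵢ). Here n = 4 and Σtᵢ = 7.97 + 2.32 + 1.02 + 10.10 = 21.41.
Posterior ∝ λ^5e^(−2λ) · λ^4e^(−21.41λ) = λ^9e^(−23.41λ), i.e. Gamma(10, 23.41).
Mode = (a−1)/b = 9/23.41 ≈ 0.3845.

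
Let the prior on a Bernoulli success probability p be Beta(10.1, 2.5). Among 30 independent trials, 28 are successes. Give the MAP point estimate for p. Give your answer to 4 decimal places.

Prior: Beta(10.1, 2.5).
Data: 28 successes in 30 trials. The binomial likelihood contributes p^28(1−p)^2, so the posterior is Beta(10.1+28, 2.5+2) = Beta(38.1, 4.5).
For Beta(a, b) with a, b > 1 the mode is (a−1)/(a+b−2) = 37.1/40.6 ≈ 0.9138.

p̂_MAP = 0.9138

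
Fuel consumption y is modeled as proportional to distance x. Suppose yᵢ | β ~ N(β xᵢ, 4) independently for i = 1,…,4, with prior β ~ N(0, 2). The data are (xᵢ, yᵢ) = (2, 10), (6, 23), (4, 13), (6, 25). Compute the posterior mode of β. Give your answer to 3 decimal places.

log p(β | y) = −Σ(yᵢ − βxᵢ)²/(2·4) − β²/(2·2) + const.
Setting the derivative to zero: Σxᵢ(yᵢ − βxᵢ)/4 − β/2 = 0, so β = Σxᵢyᵢ / (Σxᵢ² + σ²/τ²).
Σxᵢyᵢ = 2·10 + 6·23 + 4·13 + 6·25 = 360; Σxᵢ² = 92; σ²/τ² = 2.
β̂_MAP = 360 / (92 + 2) = 360/94 ≈ 3.830.

β̂_MAP = 3.830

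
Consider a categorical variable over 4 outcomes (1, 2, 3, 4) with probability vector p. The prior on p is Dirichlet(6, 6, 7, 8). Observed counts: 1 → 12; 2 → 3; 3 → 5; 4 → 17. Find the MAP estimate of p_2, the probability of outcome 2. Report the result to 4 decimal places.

MAP estimate: 0.1333

The posterior is Dirichlet(αᵢ + nᵢ) = Dirichlet(18, 9, 12, 25).
For a Dirichlet(a₁,…,a_K) with all aᵢ > 1, the mode has j-th component (aⱼ − 1)/(Σaᵢ − K).
Here Σaᵢ = 64 and K = 4, so p_2 = (9 − 1)/(64 − 4) = 8/60 ≈ 0.1333.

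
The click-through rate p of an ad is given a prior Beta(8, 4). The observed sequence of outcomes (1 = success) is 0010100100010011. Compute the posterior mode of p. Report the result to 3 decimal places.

Prior: Beta(8, 4).
Data: 6 successes in 16 trials (from the sequence). The binomial likelihood contributes p^6(1−p)^10, so the posterior is Beta(8+6, 4+10) = Beta(14, 14).
For Beta(a, b) with a, b > 1 the mode is (a−1)/(a+b−2) = 13/26 ≈ 0.500.

p̂_MAP = 0.500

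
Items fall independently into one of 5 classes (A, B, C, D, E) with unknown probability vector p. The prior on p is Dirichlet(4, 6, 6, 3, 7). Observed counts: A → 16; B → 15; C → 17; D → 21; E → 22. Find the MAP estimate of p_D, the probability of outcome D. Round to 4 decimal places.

MAP estimate of p_D = 0.2054

The posterior is Dirichlet(αᵢ + nᵢ) = Dirichlet(20, 21, 23, 24, 29).
For a Dirichlet(a₁,…,a_K) with all aᵢ > 1, the mode has j-th component (aⱼ − 1)/(Σaᵢ − K).
Here Σaᵢ = 117 and K = 5, so p_D = (24 − 1)/(117 − 5) = 23/112 ≈ 0.2054.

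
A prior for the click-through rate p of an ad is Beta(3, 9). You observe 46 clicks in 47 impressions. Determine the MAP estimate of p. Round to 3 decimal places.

p̂_MAP = 0.842

Prior: Beta(3, 9).
Data: 46 successes in 47 trials. The binomial likelihood contributes p^46(1−p)^1, so the posterior is Beta(3+46, 9+1) = Beta(49, 10).
For Beta(a, b) with a, b > 1 the mode is (a−1)/(a+b−2) = 48/57 ≈ 0.842.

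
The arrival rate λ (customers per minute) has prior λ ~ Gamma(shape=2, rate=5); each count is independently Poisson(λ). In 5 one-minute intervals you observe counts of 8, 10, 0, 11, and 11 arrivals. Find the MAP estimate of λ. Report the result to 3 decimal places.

λ̂_MAP = 4.100

Σxᵢ = 8+10+0+11+11 = 40, with n = 5.
Posterior ∝ λe^(−5λ) · λ^40e^(−5λ) = λ^41e^(−10λ), i.e. Gamma(shape=42, rate=10).
The mode of a Gamma(a, b) with a ≥ 1 (shape–rate) is (a−1)/b = 41/10 ≈ 4.100.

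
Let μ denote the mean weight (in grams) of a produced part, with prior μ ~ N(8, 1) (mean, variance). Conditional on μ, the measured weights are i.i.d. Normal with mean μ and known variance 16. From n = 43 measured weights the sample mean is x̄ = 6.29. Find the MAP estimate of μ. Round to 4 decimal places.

n = 43, x̄ = 6.29.
For a Normal prior and Normal likelihood with known variance, the posterior is Normal; its mode equals its mean, the precision-weighted average.
Prior precision 1/σ₀² = 1/1 = 1; data precision n/σ² = 43/16 = 2.6875.
μ̂ = (1·8 + 2.6875·6.29) / (1 + 2.6875) = 24.904375/3.6875 = 39847/5900 ≈ 6.7537.

μ̂_MAP = 6.7537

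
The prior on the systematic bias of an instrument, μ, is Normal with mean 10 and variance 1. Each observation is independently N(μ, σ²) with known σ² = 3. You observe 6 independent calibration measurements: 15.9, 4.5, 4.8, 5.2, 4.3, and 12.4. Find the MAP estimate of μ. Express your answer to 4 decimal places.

μ̂_MAP = 8.5667

n = 6; x̄ = (15.9 + 4.5 + 4.8 + 5.2 + 4.3 + 12.4)/6 = 47.1/6 = 7.85.
For a Normal prior and Normal likelihood with known variance, the posterior is Normal; its mode equals its mean, the precision-weighted average.
Prior precision 1/σ₀² = 1/1 = 1; data precision n/σ² = 6/3 = 2.
μ̂ = (1·10 + 2·7.85) / (1 + 2) = 25.7/3 = 257/30 ≈ 8.5667.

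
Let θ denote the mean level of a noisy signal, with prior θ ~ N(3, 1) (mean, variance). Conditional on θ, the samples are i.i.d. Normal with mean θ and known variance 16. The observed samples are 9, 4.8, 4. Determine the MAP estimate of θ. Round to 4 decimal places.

n = 3; x̄ = (9 + 4.8 + 4)/3 = 17.8/3 = 89/15 ≈ 5.9333.
For a Normal prior and Normal likelihood with known variance, the posterior is Normal; its mode equals its mean, the precision-weighted average.
Prior precision 1/σ₀² = 1/1 = 1; data precision n/σ² = 3/16 = 0.1875.
θ̂ = (1·3 + 0.1875·(89/15)) / (1 + 0.1875) = 4.1125/1.1875 = 329/95 ≈ 3.4632.

θ̂_MAP = 3.4632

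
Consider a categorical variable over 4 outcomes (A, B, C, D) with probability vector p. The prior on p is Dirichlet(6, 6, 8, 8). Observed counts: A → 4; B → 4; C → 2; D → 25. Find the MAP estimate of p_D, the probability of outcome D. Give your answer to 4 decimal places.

MAP estimate of p_D = 0.5424

The posterior is Dirichlet(αᵢ + nᵢ) = Dirichlet(10, 10, 10, 33).
For a Dirichlet(a₁,…,a_K) with all aᵢ > 1, the mode has j-th component (aⱼ − 1)/(Σaᵢ − K).
Here Σaᵢ = 63 and K = 4, so p_D = (33 − 1)/(63 − 4) = 32/59 ≈ 0.5424.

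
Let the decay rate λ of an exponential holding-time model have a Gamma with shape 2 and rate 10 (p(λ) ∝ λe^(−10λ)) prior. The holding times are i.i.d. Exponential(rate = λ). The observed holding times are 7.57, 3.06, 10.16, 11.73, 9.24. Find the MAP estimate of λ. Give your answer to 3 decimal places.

The Exponential(rate=λ) likelihood is ∝ λ^n e^(−λΣtᵢ). Here n = 5 and Σtᵢ = 7.57 + 3.06 + 10.16 + 11.73 + 9.24 = 41.76.
Posterior ∝ λe^(−10λ) · λ^5e^(−41.76λ) = λ^6e^(−51.76λ), i.e. Gamma(7, 51.76).
Mode = (a−1)/b = 6/51.76 ≈ 0.116.

λ̂_MAP = 0.116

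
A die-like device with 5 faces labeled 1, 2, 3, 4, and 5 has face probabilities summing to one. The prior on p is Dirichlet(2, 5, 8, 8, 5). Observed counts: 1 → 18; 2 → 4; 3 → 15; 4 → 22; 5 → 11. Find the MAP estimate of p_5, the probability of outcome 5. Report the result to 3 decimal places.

MAP estimate: 0.161

The posterior is Dirichlet(αᵢ + nᵢ) = Dirichlet(20, 9, 23, 30, 16).
For a Dirichlet(a₁,…,a_K) with all aᵢ > 1, the mode has j-th component (aⱼ − 1)/(Σaᵢ − K).
Here Σaᵢ = 98 and K = 5, so p_5 = (16 − 1)/(98 − 5) = 15/93 ≈ 0.161.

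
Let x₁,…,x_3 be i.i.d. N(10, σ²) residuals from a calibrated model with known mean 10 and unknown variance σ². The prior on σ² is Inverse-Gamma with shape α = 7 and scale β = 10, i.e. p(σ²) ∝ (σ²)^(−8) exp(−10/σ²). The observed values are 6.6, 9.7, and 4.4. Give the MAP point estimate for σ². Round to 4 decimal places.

Sum of squared deviations about the known mean: SS = (6.6−10)² + (9.7−10)² + (4.4−10)² = 43.01.
The Normal likelihood contributes (σ²)^(−n/2) exp(−SS/(2σ²)), so the posterior is Inverse-Gamma(α + n/2, β + SS/2) = Inverse-Gamma(8.5, 31.505).
The mode of Inverse-Gamma(a, b) is b/(a+1) = 31.505/9.5 ≈ 3.3163.

σ̂²_MAP = 3.3163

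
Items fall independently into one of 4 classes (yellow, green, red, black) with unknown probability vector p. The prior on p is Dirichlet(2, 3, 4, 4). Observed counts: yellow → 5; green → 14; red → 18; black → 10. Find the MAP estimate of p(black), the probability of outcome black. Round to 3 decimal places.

The posterior is Dirichlet(αᵢ + nᵢ) = Dirichlet(7, 17, 22, 14).
For a Dirichlet(a₁,…,a_K) with all aᵢ > 1, the mode has j-th component (aⱼ − 1)/(Σaᵢ − K).
Here Σaᵢ = 60 and K = 4, so p(black) = (14 − 1)/(60 − 4) = 13/56 ≈ 0.232.

MAP estimate of p(black) = 0.232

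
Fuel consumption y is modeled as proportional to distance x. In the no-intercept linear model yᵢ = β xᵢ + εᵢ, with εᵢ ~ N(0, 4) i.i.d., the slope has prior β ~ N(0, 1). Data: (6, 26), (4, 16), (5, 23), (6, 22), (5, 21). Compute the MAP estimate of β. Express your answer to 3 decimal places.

log p(β | y) = −Σ(yᵢ − βxᵢ)²/(2·4) − β²/(2·1) + const.
Setting the derivative to zero: Σxᵢ(yᵢ − βxᵢ)/4 − β/1 = 0, so β = Σxᵢyᵢ / (Σxᵢ² + σ²/τ²).
Σxᵢyᵢ = 6·26 + 4·16 + 5·23 + 6·22 + 5·21 = 572; Σxᵢ² = 138; σ²/τ² = 4.
β̂_MAP = 572 / (138 + 4) = 572/142 ≈ 4.028.

β̂_MAP = 4.028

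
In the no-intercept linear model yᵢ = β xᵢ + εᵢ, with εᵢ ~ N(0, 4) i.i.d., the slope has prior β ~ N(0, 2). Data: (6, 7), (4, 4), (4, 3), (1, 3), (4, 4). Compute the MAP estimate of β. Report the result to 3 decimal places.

log p(β | y) = −Σ(yᵢ − βxᵢ)²/(2·4) − β²/(2·2) + const.
Setting the derivative to zero: Σxᵢ(yᵢ − βxᵢ)/4 − β/2 = 0, so β = Σxᵢyᵢ / (Σxᵢ² + σ²/τ²).
Σxᵢyᵢ = 6·7 + 4·4 + 4·3 + 1·3 + 4·4 = 89; Σxᵢ² = 85; σ²/τ² = 2.
β̂_MAP = 89 / (85 + 2) = 89/87 ≈ 1.023.

β̂_MAP = 1.023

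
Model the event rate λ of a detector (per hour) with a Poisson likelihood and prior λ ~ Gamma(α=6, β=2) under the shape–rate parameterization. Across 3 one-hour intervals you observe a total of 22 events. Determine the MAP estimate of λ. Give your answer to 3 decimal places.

λ̂_MAP = 5.400

Σxᵢ = 22, n = 3.
Posterior ∝ λ^5e^(−2λ) · λ^22e^(−3λ) = λ^27e^(−5λ), i.e. Gamma(shape=28, rate=5).
The mode of a Gamma(a, b) with a ≥ 1 (shape–rate) is (a−1)/b = 27/5 ≈ 5.400.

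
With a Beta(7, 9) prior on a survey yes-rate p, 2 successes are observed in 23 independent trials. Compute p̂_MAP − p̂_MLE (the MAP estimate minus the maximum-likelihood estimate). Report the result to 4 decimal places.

MAP − MLE = 0.1293

Posterior is Beta(9, 30); MAP = (9−1)/(39−2) = 8/37 ≈ 0.21622.
MLE ignores the prior: p̂_MLE = k/n = 2/23 ≈ 0.08696.
Difference = 8/37 − 2/23 = 110/851 ≈ 0.1293.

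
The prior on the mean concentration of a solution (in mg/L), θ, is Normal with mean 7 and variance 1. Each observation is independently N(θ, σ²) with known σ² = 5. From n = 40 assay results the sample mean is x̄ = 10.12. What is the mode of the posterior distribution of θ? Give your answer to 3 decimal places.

n = 40, x̄ = 10.12.
For a Normal prior and Normal likelihood with known variance, the posterior is Normal; its mode equals its mean, the precision-weighted average.
Prior precision 1/σ₀² = 1/1 = 1; data precision n/σ² = 40/5 = 8.
θ̂ = (1·7 + 8·10.12) / (1 + 8) = 87.96/9 = 733/75 ≈ 9.773.

θ̂_MAP = 9.773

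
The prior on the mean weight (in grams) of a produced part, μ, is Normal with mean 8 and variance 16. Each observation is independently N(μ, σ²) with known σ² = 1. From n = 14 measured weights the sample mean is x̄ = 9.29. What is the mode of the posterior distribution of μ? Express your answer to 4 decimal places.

n = 14, x̄ = 9.29.
For a Normal prior and Normal likelihood with known variance, the posterior is Normal; its mode equals its mean, the precision-weighted average.
Prior precision 1/σ₀² = 1/16 = 0.0625; data precision n/σ² = 14/1 = 14.
μ̂ = (0.0625·8 + 14·9.29) / (0.0625 + 14) = 130.56/14.0625 = 17408/1875 ≈ 9.2843.

μ̂_MAP = 9.2843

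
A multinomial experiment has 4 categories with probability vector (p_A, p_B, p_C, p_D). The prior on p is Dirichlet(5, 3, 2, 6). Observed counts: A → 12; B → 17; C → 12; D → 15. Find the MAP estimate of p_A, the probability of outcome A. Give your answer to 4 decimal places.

MAP estimate of p_A = 0.2353

The posterior is Dirichlet(αᵢ + nᵢ) = Dirichlet(17, 20, 14, 21).
For a Dirichlet(a₁,…,a_K) with all aᵢ > 1, the mode has j-th component (aⱼ − 1)/(Σaᵢ − K).
Here Σaᵢ = 72 and K = 4, so p_A = (17 − 1)/(72 − 4) = 16/68 ≈ 0.2353.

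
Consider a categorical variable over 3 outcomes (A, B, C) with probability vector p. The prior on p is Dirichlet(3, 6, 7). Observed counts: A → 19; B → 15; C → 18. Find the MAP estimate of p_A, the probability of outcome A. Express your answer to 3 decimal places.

The posterior is Dirichlet(αᵢ + nᵢ) = Dirichlet(22, 21, 25).
For a Dirichlet(a₁,…,a_K) with all aᵢ > 1, the mode has j-th component (aⱼ − 1)/(Σaᵢ − K).
Here Σaᵢ = 68 and K = 3, so p_A = (22 − 1)/(68 − 3) = 21/65 ≈ 0.323.

MAP estimate of p_A = 0.323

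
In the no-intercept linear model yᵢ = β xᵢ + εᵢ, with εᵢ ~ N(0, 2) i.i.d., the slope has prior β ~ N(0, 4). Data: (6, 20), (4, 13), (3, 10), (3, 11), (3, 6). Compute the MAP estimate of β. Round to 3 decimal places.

β̂_MAP = 3.182

log p(β | y) = −Σ(yᵢ − βxᵢ)²/(2·2) − β²/(2·4) + const.
Setting the derivative to zero: Σxᵢ(yᵢ − βxᵢ)/2 − β/4 = 0, so β = Σxᵢyᵢ / (Σxᵢ² + σ²/τ²).
Σxᵢyᵢ = 6·20 + 4·13 + 3·10 + 3·11 + 3·6 = 253; Σxᵢ² = 79; σ²/τ² = 0.5.
β̂_MAP = 253 / (79 + 0.5) = 253/79.5 ≈ 3.182.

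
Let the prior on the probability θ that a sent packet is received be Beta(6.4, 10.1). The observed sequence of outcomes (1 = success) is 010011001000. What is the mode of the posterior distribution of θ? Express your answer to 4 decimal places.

θ̂_MAP = 0.3547

Prior: Beta(6.4, 10.1).
Data: 4 successes in 12 trials (from the sequence). The binomial likelihood contributes θ^4(1−θ)^8, so the posterior is Beta(6.4+4, 10.1+8) = Beta(10.4, 18.1).
For Beta(a, b) with a, b > 1 the mode is (a−1)/(a+b−2) = 9.4/26.5 ≈ 0.3547.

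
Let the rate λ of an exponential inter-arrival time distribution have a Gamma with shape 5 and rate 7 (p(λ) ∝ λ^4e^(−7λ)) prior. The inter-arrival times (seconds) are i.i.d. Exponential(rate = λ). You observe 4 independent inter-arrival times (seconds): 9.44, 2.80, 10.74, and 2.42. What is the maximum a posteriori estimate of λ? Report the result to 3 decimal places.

λ̂_MAP = 0.247

The Exponential(rate=λ) likelihood is ∝ λ^n e^(−λΣtᵢ). Here n = 4 and Σtᵢ = 9.44 + 2.80 + 10.74 + 2.42 = 25.40.
Posterior ∝ λ^4e^(−7λ) · λ^4e^(−25.40λ) = λ^8e^(−32.40λ), i.e. Gamma(9, 32.40).
Mode = (a−1)/b = 8/32.40 ≈ 0.247.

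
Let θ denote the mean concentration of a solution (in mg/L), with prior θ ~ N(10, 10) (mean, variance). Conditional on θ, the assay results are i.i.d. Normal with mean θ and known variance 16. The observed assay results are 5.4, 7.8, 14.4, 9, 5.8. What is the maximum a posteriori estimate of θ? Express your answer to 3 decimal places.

θ̂_MAP = 8.848

n = 5; x̄ = (5.4 + 7.8 + 14.4 + 9 + 5.8)/5 = 42.4/5 = 8.48.
For a Normal prior and Normal likelihood with known variance, the posterior is Normal; its mode equals its mean, the precision-weighted average.
Prior precision 1/σ₀² = 1/10 = 0.1; data precision n/σ² = 5/16 = 0.3125.
θ̂ = (0.1·10 + 0.3125·8.48) / (0.1 + 0.3125) = 3.65/0.4125 = 292/33 ≈ 8.848.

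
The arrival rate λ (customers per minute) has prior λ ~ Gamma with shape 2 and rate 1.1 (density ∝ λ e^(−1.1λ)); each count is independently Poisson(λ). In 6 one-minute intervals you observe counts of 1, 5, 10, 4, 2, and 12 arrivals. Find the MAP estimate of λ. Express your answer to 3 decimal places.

λ̂_MAP = 4.930

Σxᵢ = 1+5+10+4+2+12 = 34, with n = 6.
Posterior ∝ λe^(−1.1λ) · λ^34e^(−6λ) = λ^35e^(−7.1λ), i.e. Gamma(shape=36, rate=7.1).
The mode of a Gamma(a, b) with a ≥ 1 (shape–rate) is (a−1)/b = 35/7.1 ≈ 4.930.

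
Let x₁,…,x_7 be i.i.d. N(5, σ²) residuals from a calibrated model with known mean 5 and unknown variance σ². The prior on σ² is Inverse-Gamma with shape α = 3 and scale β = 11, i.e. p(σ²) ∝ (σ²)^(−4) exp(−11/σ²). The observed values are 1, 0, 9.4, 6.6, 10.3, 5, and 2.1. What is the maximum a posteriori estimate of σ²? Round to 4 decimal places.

σ̂²_MAP = 8.0947

Sum of squared deviations about the known mean: SS = (1−5)² + (0−5)² + (9.4−5)² + (6.6−5)² + (10.3−5)² + (5−5)² + (2.1−5)² = 99.42.
The Normal likelihood contributes (σ²)^(−n/2) exp(−SS/(2σ²)), so the posterior is Inverse-Gamma(α + n/2, β + SS/2) = Inverse-Gamma(6.5, 60.71).
The mode of Inverse-Gamma(a, b) is b/(a+1) = 60.71/7.5 ≈ 8.0947.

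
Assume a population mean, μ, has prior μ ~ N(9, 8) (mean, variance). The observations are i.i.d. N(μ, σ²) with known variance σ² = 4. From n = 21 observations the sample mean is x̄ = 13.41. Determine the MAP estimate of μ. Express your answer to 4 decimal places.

n = 21, x̄ = 13.41.
For a Normal prior and Normal likelihood with known variance, the posterior is Normal; its mode equals its mean, the precision-weighted average.
Prior precision 1/σ₀² = 1/8 = 0.125; data precision n/σ² = 21/4 = 5.25.
μ̂ = (0.125·9 + 5.25·13.41) / (0.125 + 5.25) = 71.5275/5.375 = 28611/2150 ≈ 13.3074.

μ̂_MAP = 13.3074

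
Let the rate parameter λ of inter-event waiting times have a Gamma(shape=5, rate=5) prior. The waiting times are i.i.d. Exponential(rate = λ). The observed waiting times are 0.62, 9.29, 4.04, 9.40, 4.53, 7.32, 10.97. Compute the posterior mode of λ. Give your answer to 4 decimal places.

λ̂_MAP = 0.2150

The Exponential(rate=λ) likelihood is ∝ λ^n e^(−λΣtᵢ). Here n = 7 and Σtᵢ = 0.62 + 9.29 + 4.04 + 9.40 + 4.53 + 7.32 + 10.97 = 46.17.
Posterior ∝ λ^4e^(−5λ) · λ^7e^(−46.17λ) = λ^11e^(−51.17λ), i.e. Gamma(12, 51.17).
Mode = (a−1)/b = 11/51.17 ≈ 0.2150.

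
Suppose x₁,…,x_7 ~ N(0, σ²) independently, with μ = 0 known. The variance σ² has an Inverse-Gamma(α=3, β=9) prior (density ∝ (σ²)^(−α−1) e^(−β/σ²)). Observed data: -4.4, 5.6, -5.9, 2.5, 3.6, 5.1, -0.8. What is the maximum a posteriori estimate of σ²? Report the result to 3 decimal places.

Sum of squared deviations about the known mean: SS = (-4.4−0)² + (5.6−0)² + (-5.9−0)² + (2.5−0)² + (3.6−0)² + (5.1−0)² + (-0.8−0)² = 131.39.
The Normal likelihood contributes (σ²)^(−n/2) exp(−SS/(2σ²)), so the posterior is Inverse-Gamma(α + n/2, β + SS/2) = Inverse-Gamma(6.5, 74.695).
The mode of Inverse-Gamma(a, b) is b/(a+1) = 74.695/7.5 ≈ 9.959.

σ̂²_MAP = 9.959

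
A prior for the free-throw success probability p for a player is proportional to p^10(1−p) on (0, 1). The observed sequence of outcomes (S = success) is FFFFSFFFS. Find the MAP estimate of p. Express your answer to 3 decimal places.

p̂_MAP = 0.600

The prior density ∝ p^10(1−p)^1 is the kernel of Beta(11, 2).
Data: 2 successes in 9 trials (from the sequence). The binomial likelihood contributes p^2(1−p)^7, so the posterior is Beta(11+2, 2+7) = Beta(13, 9).
For Beta(a, b) with a, b > 1 the mode is (a−1)/(a+b−2) = 12/20 ≈ 0.600.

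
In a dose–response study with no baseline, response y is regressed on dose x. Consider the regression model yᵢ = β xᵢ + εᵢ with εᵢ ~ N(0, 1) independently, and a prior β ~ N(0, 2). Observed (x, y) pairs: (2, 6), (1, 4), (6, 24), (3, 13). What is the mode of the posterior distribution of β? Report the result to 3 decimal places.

β̂_MAP = 3.941

log p(β | y) = −Σ(yᵢ − βxᵢ)²/(2·1) − β²/(2·2) + const.
Setting the derivative to zero: Σxᵢ(yᵢ − βxᵢ)/1 − β/2 = 0, so β = Σxᵢyᵢ / (Σxᵢ² + σ²/τ²).
Σxᵢyᵢ = 2·6 + 1·4 + 6·24 + 3·13 = 199; Σxᵢ² = 50; σ²/τ² = 0.5.
β̂_MAP = 199 / (50 + 0.5) = 199/50.5 ≈ 3.941.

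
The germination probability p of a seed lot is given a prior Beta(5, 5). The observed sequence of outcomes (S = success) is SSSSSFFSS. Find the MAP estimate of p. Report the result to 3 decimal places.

p̂_MAP = 0.647

Prior: Beta(5, 5).
Data: 7 successes in 9 trials (from the sequence). The binomial likelihood contributes p^7(1−p)^2, so the posterior is Beta(5+7, 5+2) = Beta(12, 7).
For Beta(a, b) with a, b > 1 the mode is (a−1)/(a+b−2) = 11/17 ≈ 0.647.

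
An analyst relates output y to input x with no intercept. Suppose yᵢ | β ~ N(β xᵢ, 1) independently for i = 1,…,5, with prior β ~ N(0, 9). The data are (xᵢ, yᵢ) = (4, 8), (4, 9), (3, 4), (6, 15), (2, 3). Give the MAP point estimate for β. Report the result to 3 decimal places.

log p(β | y) = −Σ(yᵢ − βxᵢ)²/(2·1) − β²/(2·9) + const.
Setting the derivative to zero: Σxᵢ(yᵢ − βxᵢ)/1 − β/9 = 0, so β = Σxᵢyᵢ / (Σxᵢ² + σ²/τ²).
Σxᵢyᵢ = 4·8 + 4·9 + 3·4 + 6·15 + 2·3 = 176; Σxᵢ² = 81; σ²/τ² = 1/9.
β̂_MAP = 176 / (81 + 1/9) = 176/(730/9) = 792/365 ≈ 2.170.

β̂_MAP = 2.170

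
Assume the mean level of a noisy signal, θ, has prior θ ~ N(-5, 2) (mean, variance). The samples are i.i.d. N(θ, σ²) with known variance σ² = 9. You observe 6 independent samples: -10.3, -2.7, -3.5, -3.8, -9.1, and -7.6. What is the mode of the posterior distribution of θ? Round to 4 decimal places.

θ̂_MAP = -5.6667

n = 6; x̄ = ((-10.3) + (-2.7) + (-3.5) + (-3.8) + (-9.1) + (-7.6))/6 = -37/6 = -37/6 ≈ -6.1667.
For a Normal prior and Normal likelihood with known variance, the posterior is Normal; its mode equals its mean, the precision-weighted average.
Prior precision 1/σ₀² = 1/2 = 0.5; data precision n/σ² = 6/9 = 2/3.
θ̂ = (0.5·(-5) + (2/3)·(-37/6)) / (0.5 + 2/3) = (-119/18)/(7/6) = -17/3 ≈ -5.6667.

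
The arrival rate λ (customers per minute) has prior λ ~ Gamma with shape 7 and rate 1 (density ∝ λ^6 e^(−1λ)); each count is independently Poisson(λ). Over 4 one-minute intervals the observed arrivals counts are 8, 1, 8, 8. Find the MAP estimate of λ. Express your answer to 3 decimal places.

λ̂_MAP = 6.200

Σxᵢ = 8+1+8+8 = 25, with n = 4.
Posterior ∝ λ^6e^(−1λ) · λ^25e^(−4λ) = λ^31e^(−5λ), i.e. Gamma(shape=32, rate=5).
The mode of a Gamma(a, b) with a ≥ 1 (shape–rate) is (a−1)/b = 31/5 ≈ 6.200.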